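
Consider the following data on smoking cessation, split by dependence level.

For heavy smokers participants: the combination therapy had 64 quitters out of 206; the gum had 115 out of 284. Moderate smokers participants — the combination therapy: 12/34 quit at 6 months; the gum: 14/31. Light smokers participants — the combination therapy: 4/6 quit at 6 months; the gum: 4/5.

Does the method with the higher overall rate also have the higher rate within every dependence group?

Heavy smokers: the combination therapy 64/206 = 31.1%, the gum 115/284 = 40.5% → the gum
Moderate smokers: the combination therapy 12/34 = 35.3%, the gum 14/31 = 45.2% → the gum
Light smokers: the combination therapy 4/6 = 66.7%, the gum 4/5 = 80.0% → the gum
Overall: the combination therapy 80/246 = 32.5%, the gum 133/320 = 41.6% → the gum
The gum wins overall and in every dependence group — no reversal.

Yes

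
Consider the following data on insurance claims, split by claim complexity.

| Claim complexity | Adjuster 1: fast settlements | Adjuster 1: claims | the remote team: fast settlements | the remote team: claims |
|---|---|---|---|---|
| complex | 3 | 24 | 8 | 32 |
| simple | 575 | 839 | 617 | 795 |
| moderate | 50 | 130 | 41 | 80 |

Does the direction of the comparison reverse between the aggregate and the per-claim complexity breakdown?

Complex: Adjuster 1 3/24 = 12.5%, the remote team 8/32 = 25.0% → the remote team
Simple: Adjuster 1 575/839 = 68.5%, the remote team 617/795 = 77.6% → the remote team
Moderate: Adjuster 1 50/130 = 38.5%, the remote team 41/80 = 51.2% → the remote team
Overall: Adjuster 1 628/993 = 63.2%, the remote team 666/907 = 73.4% → the remote team
The remote team wins overall and in every claim group — no reversal.

No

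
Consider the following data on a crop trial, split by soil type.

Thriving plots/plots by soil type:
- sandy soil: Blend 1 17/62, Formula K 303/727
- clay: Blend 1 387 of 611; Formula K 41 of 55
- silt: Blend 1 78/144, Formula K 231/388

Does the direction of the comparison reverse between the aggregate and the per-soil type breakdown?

Sandy soil: Blend 1 17/62 = 27.4%, Formula K 303/727 = 41.7% → Formula K
Clay: Blend 1 387/611 = 63.3%, Formula K 41/55 = 74.5% → Formula K
Silt: Blend 1 78/144 = 54.2%, Formula K 231/388 = 59.5% → Formula K
Overall: Blend 1 482/817 = 59.0%, Formula K 575/1170 = 49.1% → Blend 1
Formula K wins each soil group but Blend 1 wins overall — the comparison reverses. Formula K's plots skew toward sandy soil, which has a lower base rate.

Yes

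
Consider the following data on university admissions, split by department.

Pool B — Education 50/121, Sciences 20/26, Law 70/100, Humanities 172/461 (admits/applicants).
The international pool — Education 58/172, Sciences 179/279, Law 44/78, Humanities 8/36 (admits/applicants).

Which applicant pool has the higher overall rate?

Education: Pool B 50/121 = 41.3%, the international pool 58/172 = 33.7% → Pool B
Sciences: Pool B 20/26 = 76.9%, the international pool 179/279 = 64.2% → Pool B
Law: Pool B 70/100 = 70.0%, the international pool 44/78 = 56.4% → Pool B
Humanities: Pool B 172/461 = 37.3%, the international pool 8/36 = 22.2% → Pool B
Overall: Pool B 312/708 = 44.1%, the international pool 289/565 = 51.2% → the international pool
(Pool B wins every department group but the international pool wins overall — Pool B's applicants skew toward the low-rate Humanities group.)

the international pool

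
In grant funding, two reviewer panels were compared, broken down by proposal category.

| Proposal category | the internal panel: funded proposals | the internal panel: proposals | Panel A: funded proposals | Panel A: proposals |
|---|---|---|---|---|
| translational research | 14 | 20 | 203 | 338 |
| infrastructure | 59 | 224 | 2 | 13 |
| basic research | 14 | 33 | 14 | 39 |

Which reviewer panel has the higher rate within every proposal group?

the internal panel

Translational research: the internal panel 14/20 = 70.0%, Panel A 203/338 = 60.1% → the internal panel
Infrastructure: the internal panel 59/224 = 26.3%, Panel A 2/13 = 15.4% → the internal panel
Basic research: the internal panel 14/33 = 42.4%, Panel A 14/39 = 35.9% → the internal panel
The internal panel has the higher rate in all 3 groups.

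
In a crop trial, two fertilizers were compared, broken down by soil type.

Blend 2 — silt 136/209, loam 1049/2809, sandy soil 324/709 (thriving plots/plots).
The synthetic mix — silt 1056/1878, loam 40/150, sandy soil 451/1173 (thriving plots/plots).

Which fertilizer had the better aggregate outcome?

Silt: Blend 2 136/209 = 65.1%, the synthetic mix 1056/1878 = 56.2% → Blend 2
Loam: Blend 2 1049/2809 = 37.3%, the synthetic mix 40/150 = 26.7% → Blend 2
Sandy soil: Blend 2 324/709 = 45.7%, the synthetic mix 451/1173 = 38.4% → Blend 2
Overall: Blend 2 1509/3727 = 40.5%, the synthetic mix 1547/3201 = 48.3% → the synthetic mix
(Blend 2 wins every soil group but the synthetic mix wins overall — Blend 2's plots skew toward the low-rate loam group.)

the synthetic mix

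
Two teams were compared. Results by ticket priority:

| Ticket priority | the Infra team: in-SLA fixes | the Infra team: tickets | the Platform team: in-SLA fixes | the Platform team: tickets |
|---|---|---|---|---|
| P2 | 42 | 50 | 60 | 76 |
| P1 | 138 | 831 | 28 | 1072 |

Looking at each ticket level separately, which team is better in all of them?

P2: the Infra team 42/50 = 84.0%, the Platform team 60/76 = 78.9% → the Infra team
P1: the Infra team 138/831 = 16.6%, the Platform team 28/1072 = 2.6% → the Infra team
The Infra team has the higher rate in both groups.

the Infra team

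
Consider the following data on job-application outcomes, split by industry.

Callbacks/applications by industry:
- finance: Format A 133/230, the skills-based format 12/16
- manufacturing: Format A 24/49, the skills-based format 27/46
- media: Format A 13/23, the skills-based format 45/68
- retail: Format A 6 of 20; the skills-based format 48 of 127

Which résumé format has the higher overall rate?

Finance: Format A 133/230 = 57.8%, the skills-based format 12/16 = 75.0% → the skills-based format
Manufacturing: Format A 24/49 = 49.0%, the skills-based format 27/46 = 58.7% → the skills-based format
Media: Format A 13/23 = 56.5%, the skills-based format 45/68 = 66.2% → the skills-based format
Retail: Format A 6/20 = 30.0%, the skills-based format 48/127 = 37.8% → the skills-based format
Overall: Format A 176/322 = 54.7%, the skills-based format 132/257 = 51.4% → Format A
(The skills-based format wins every industry group but Format A wins overall — the skills-based format's applications skew toward the low-rate retail group.)

Format A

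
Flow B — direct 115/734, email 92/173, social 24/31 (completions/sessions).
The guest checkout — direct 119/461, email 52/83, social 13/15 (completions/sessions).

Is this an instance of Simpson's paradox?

No

Direct: Flow B 115/734 = 15.7%, the guest checkout 119/461 = 25.8% → the guest checkout
Email: Flow B 92/173 = 53.2%, the guest checkout 52/83 = 62.7% → the guest checkout
Social: Flow B 24/31 = 77.4%, the guest checkout 13/15 = 86.7% → the guest checkout
Overall: Flow B 231/938 = 24.6%, the guest checkout 184/559 = 32.9% → the guest checkout
The guest checkout wins overall and in every traffic group — no reversal.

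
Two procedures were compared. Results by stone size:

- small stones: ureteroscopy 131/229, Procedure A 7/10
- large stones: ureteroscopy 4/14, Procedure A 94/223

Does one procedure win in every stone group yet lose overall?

Yes

Small stones: ureteroscopy 131/229 = 57.2%, Procedure A 7/10 = 70.0% → Procedure A
Large stones: ureteroscopy 4/14 = 28.6%, Procedure A 94/223 = 42.2% → Procedure A
Overall: ureteroscopy 135/243 = 55.6%, Procedure A 101/233 = 43.3% → ureteroscopy
Procedure A wins each stone group but ureteroscopy wins overall — the comparison reverses. Procedure A's cases skew toward large stones, which has a lower base rate.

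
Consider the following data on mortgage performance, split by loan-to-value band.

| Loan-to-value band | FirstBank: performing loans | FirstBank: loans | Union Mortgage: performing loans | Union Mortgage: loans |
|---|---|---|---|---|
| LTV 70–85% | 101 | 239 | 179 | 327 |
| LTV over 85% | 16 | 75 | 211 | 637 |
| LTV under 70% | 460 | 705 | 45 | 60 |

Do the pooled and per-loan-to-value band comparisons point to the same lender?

No

LTV 70–85%: FirstBank 101/239 = 42.3%, Union Mortgage 179/327 = 54.7% → Union Mortgage
LTV over 85%: FirstBank 16/75 = 21.3%, Union Mortgage 211/637 = 33.1% → Union Mortgage
LTV under 70%: FirstBank 460/705 = 65.2%, Union Mortgage 45/60 = 75.0% → Union Mortgage
Overall: FirstBank 577/1019 = 56.6%, Union Mortgage 435/1024 = 42.5% → FirstBank
Union Mortgage wins each loan-to-value group but FirstBank wins overall — the comparison reverses. Union Mortgage's loans skew toward LTV over 85%, which has a lower base rate.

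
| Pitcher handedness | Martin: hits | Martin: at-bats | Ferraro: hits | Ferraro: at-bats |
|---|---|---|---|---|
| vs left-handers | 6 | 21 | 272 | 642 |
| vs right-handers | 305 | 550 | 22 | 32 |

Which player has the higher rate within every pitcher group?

Ferraro

Vs left-handers: Martin 6/21 = 28.6%, Ferraro 272/642 = 42.4% → Ferraro
Vs right-handers: Martin 305/550 = 55.5%, Ferraro 22/32 = 68.8% → Ferraro
Ferraro has the higher rate in both groups.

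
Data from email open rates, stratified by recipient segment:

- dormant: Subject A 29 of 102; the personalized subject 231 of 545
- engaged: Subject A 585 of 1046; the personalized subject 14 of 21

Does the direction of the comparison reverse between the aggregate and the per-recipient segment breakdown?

Dormant: Subject A 29/102 = 28.4%, the personalized subject 231/545 = 42.4% → the personalized subject
Engaged: Subject A 585/1046 = 55.9%, the personalized subject 14/21 = 66.7% → the personalized subject
Overall: Subject A 614/1148 = 53.5%, the personalized subject 245/566 = 43.3% → Subject A
The personalized subject wins each recipient group but Subject A wins overall — the comparison reverses. The personalized subject's sends skew toward dormant, which has a lower base rate.

Yes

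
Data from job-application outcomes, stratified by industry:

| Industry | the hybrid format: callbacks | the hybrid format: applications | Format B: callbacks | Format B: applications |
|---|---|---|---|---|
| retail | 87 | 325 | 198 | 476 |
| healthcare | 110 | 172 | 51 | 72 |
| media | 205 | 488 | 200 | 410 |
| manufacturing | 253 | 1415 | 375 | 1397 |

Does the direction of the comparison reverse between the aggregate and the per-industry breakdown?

Retail: the hybrid format 87/325 = 26.8%, Format B 198/476 = 41.6% → Format B
Healthcare: the hybrid format 110/172 = 64.0%, Format B 51/72 = 70.8% → Format B
Media: the hybrid format 205/488 = 42.0%, Format B 200/410 = 48.8% → Format B
Manufacturing: the hybrid format 253/1415 = 17.9%, Format B 375/1397 = 26.8% → Format B
Overall: the hybrid format 655/2400 = 27.3%, Format B 824/2355 = 35.0% → Format B
Format B wins overall and in every industry group — no reversal.

No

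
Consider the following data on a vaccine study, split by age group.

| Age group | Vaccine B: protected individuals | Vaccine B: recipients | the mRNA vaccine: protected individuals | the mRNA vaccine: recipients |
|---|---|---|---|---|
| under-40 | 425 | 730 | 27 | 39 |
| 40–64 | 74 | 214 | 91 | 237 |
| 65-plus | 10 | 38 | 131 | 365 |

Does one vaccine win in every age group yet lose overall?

Yes

Under-40: Vaccine B 425/730 = 58.2%, the mRNA vaccine 27/39 = 69.2% → the mRNA vaccine
40–64: Vaccine B 74/214 = 34.6%, the mRNA vaccine 91/237 = 38.4% → the mRNA vaccine
65-plus: Vaccine B 10/38 = 26.3%, the mRNA vaccine 131/365 = 35.9% → the mRNA vaccine
Overall: Vaccine B 509/982 = 51.8%, the mRNA vaccine 249/641 = 38.8% → Vaccine B
The mRNA vaccine wins each age group but Vaccine B wins overall — the comparison reverses. The mRNA vaccine's recipients skew toward 65-plus, which has a lower base rate.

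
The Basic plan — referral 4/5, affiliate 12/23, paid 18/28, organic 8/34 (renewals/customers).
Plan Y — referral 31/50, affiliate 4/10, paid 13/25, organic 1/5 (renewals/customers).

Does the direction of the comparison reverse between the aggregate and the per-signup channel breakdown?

Referral: the Basic plan 4/5 = 80.0%, Plan Y 31/50 = 62.0% → the Basic plan
Affiliate: the Basic plan 12/23 = 52.2%, Plan Y 4/10 = 40.0% → the Basic plan
Paid: the Basic plan 18/28 = 64.3%, Plan Y 13/25 = 52.0% → the Basic plan
Organic: the Basic plan 8/34 = 23.5%, Plan Y 1/5 = 20.0% → the Basic plan
Overall: the Basic plan 42/90 = 46.7%, Plan Y 49/90 = 54.4% → Plan Y
The Basic plan wins each signup group but Plan Y wins overall — the comparison reverses. The Basic plan's customers skew toward organic, which has a lower base rate.

Yes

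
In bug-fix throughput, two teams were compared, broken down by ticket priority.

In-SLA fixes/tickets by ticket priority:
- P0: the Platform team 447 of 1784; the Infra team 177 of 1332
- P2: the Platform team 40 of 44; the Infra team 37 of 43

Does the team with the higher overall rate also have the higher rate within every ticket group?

P0: the Platform team 447/1784 = 25.1%, the Infra team 177/1332 = 13.3% → the Platform team
P2: the Platform team 40/44 = 90.9%, the Infra team 37/43 = 86.0% → the Platform team
Overall: the Platform team 487/1828 = 26.6%, the Infra team 214/1375 = 15.6% → the Platform team
The Platform team wins overall and in every ticket group — no reversal.

Yes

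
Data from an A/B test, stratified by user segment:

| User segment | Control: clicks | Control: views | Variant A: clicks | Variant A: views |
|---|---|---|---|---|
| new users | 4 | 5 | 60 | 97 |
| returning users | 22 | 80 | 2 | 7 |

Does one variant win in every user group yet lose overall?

New users: Control 4/5 = 80.0%, Variant A 60/97 = 61.9% → Control
Returning users: Control 22/80 = 27.5%, Variant A 2/7 = 28.6% → Variant A
Overall: Control 26/85 = 30.6%, Variant A 62/104 = 59.6% → Variant A
Neither sweeps: Control wins 1 of 2 groups, Variant A wins 1. Variant A wins overall but not every group — no Simpson reversal.

No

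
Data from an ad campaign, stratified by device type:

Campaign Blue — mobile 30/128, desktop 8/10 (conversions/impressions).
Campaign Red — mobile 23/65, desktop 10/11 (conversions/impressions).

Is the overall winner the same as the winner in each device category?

Yes

Mobile: Campaign Blue 30/128 = 23.4%, Campaign Red 23/65 = 35.4% → Campaign Red
Desktop: Campaign Blue 8/10 = 80.0%, Campaign Red 10/11 = 90.9% → Campaign Red
Overall: Campaign Blue 38/138 = 27.5%, Campaign Red 33/76 = 43.4% → Campaign Red
Campaign Red wins overall and in every device group — no reversal.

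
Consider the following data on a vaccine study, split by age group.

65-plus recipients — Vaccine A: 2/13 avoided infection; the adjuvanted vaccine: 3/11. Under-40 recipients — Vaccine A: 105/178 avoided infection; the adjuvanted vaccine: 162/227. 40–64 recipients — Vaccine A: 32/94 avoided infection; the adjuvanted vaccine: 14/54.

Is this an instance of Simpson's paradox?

65-plus: Vaccine A 2/13 = 15.4%, the adjuvanted vaccine 3/11 = 27.3% → the adjuvanted vaccine
Under-40: Vaccine A 105/178 = 59.0%, the adjuvanted vaccine 162/227 = 71.4% → the adjuvanted vaccine
40–64: Vaccine A 32/94 = 34.0%, the adjuvanted vaccine 14/54 = 25.9% → Vaccine A
Overall: Vaccine A 139/285 = 48.8%, the adjuvanted vaccine 179/292 = 61.3% → the adjuvanted vaccine
Neither sweeps: Vaccine A wins 1 of 3 groups, the adjuvanted vaccine wins 2. The adjuvanted vaccine wins overall but not every group — no Simpson reversal.

No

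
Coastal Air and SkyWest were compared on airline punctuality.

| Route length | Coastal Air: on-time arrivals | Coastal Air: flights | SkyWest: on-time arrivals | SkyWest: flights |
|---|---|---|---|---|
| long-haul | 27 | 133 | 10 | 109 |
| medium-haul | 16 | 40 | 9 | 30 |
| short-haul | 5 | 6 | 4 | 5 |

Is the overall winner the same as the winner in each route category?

Yes

Long-haul: Coastal Air 27/133 = 20.3%, SkyWest 10/109 = 9.2% → Coastal Air
Medium-haul: Coastal Air 16/40 = 40.0%, SkyWest 9/30 = 30.0% → Coastal Air
Short-haul: Coastal Air 5/6 = 83.3%, SkyWest 4/5 = 80.0% → Coastal Air
Overall: Coastal Air 48/179 = 26.8%, SkyWest 23/144 = 16.0% → Coastal Air
Coastal Air wins overall and in every route group — no reversal.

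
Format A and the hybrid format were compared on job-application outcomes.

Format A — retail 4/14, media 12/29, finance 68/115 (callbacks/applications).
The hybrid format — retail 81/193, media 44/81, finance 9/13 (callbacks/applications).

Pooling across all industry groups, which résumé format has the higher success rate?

Format A

Retail: Format A 4/14 = 28.6%, the hybrid format 81/193 = 42.0% → the hybrid format
Media: Format A 12/29 = 41.4%, the hybrid format 44/81 = 54.3% → the hybrid format
Finance: Format A 68/115 = 59.1%, the hybrid format 9/13 = 69.2% → the hybrid format
Overall: Format A 84/158 = 53.2%, the hybrid format 134/287 = 46.7% → Format A
(The hybrid format wins every industry group but Format A wins overall — the hybrid format's applications skew toward the low-rate retail group.)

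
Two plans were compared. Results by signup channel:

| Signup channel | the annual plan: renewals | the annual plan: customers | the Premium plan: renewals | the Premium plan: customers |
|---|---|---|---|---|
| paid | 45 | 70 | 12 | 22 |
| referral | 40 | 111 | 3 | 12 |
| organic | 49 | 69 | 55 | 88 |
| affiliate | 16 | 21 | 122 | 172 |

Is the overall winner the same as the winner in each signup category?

Paid: the annual plan 45/70 = 64.3%, the Premium plan 12/22 = 54.5% → the annual plan
Referral: the annual plan 40/111 = 36.0%, the Premium plan 3/12 = 25.0% → the annual plan
Organic: the annual plan 49/69 = 71.0%, the Premium plan 55/88 = 62.5% → the annual plan
Affiliate: the annual plan 16/21 = 76.2%, the Premium plan 122/172 = 70.9% → the annual plan
Overall: the annual plan 150/271 = 55.4%, the Premium plan 192/294 = 65.3% → the Premium plan
The annual plan wins each signup group but the Premium plan wins overall — the comparison reverses. The annual plan's customers skew toward referral, which has a lower base rate.

No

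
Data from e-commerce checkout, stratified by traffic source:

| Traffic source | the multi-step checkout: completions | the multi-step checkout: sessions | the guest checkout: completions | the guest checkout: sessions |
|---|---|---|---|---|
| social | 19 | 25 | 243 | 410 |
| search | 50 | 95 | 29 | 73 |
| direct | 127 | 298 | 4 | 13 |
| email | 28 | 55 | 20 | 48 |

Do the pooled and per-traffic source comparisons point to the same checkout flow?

Social: the multi-step checkout 19/25 = 76.0%, the guest checkout 243/410 = 59.3% → the multi-step checkout
Search: the multi-step checkout 50/95 = 52.6%, the guest checkout 29/73 = 39.7% → the multi-step checkout
Direct: the multi-step checkout 127/298 = 42.6%, the guest checkout 4/13 = 30.8% → the multi-step checkout
Email: the multi-step checkout 28/55 = 50.9%, the guest checkout 20/48 = 41.7% → the multi-step checkout
Overall: the multi-step checkout 224/473 = 47.4%, the guest checkout 296/544 = 54.4% → the guest checkout
The multi-step checkout wins each traffic group but the guest checkout wins overall — the comparison reverses. The multi-step checkout's sessions skew toward direct, which has a lower base rate.

No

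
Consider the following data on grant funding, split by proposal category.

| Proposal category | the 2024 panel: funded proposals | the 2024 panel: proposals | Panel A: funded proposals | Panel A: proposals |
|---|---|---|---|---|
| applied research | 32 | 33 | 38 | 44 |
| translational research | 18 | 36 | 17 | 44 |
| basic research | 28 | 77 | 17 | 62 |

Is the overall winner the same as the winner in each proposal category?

Applied research: the 2024 panel 32/33 = 97.0%, Panel A 38/44 = 86.4% → the 2024 panel
Translational research: the 2024 panel 18/36 = 50.0%, Panel A 17/44 = 38.6% → the 2024 panel
Basic research: the 2024 panel 28/77 = 36.4%, Panel A 17/62 = 27.4% → the 2024 panel
Overall: the 2024 panel 78/146 = 53.4%, Panel A 72/150 = 48.0% → the 2024 panel
The 2024 panel wins overall and in every proposal group — no reversal.

Yes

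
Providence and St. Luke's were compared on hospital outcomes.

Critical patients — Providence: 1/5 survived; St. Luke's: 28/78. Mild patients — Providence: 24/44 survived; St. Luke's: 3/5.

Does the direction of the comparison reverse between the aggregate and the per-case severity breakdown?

Critical: Providence 1/5 = 20.0%, St. Luke's 28/78 = 35.9% → St. Luke's
Mild: Providence 24/44 = 54.5%, St. Luke's 3/5 = 60.0% → St. Luke's
Overall: Providence 25/49 = 51.0%, St. Luke's 31/83 = 37.3% → Providence
St. Luke's wins each case group but Providence wins overall — the comparison reverses. St. Luke's's patients skew toward critical, which has a lower base rate.

Yes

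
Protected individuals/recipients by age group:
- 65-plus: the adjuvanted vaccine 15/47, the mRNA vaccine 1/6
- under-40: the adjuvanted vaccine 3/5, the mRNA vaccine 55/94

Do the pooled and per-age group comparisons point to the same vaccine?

65-plus: the adjuvanted vaccine 15/47 = 31.9%, the mRNA vaccine 1/6 = 16.7% → the adjuvanted vaccine
Under-40: the adjuvanted vaccine 3/5 = 60.0%, the mRNA vaccine 55/94 = 58.5% → the adjuvanted vaccine
Overall: the adjuvanted vaccine 18/52 = 34.6%, the mRNA vaccine 56/100 = 56.0% → the mRNA vaccine
The adjuvanted vaccine wins each age group but the mRNA vaccine wins overall — the comparison reverses. The adjuvanted vaccine's recipients skew toward 65-plus, which has a lower base rate.

No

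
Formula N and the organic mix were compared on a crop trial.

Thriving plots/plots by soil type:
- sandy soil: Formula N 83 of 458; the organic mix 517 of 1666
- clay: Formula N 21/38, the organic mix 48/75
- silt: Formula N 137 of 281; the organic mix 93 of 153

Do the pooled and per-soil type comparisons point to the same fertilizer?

Yes

Sandy soil: Formula N 83/458 = 18.1%, the organic mix 517/1666 = 31.0% → the organic mix
Clay: Formula N 21/38 = 55.3%, the organic mix 48/75 = 64.0% → the organic mix
Silt: Formula N 137/281 = 48.8%, the organic mix 93/153 = 60.8% → the organic mix
Overall: Formula N 241/777 = 31.0%, the organic mix 658/1894 = 34.7% → the organic mix
The organic mix wins overall and in every soil group — no reversal.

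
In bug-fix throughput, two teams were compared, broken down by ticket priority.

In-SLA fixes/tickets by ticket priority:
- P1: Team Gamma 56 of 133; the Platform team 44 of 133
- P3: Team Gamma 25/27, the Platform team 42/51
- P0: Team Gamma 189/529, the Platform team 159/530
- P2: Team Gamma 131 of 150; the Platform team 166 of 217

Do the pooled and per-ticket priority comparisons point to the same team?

Yes

P1: Team Gamma 56/133 = 42.1%, the Platform team 44/133 = 33.1% → Team Gamma
P3: Team Gamma 25/27 = 92.6%, the Platform team 42/51 = 82.4% → Team Gamma
P0: Team Gamma 189/529 = 35.7%, the Platform team 159/530 = 30.0% → Team Gamma
P2: Team Gamma 131/150 = 87.3%, the Platform team 166/217 = 76.5% → Team Gamma
Overall: Team Gamma 401/839 = 47.8%, the Platform team 411/931 = 44.1% → Team Gamma
Team Gamma wins overall and in every ticket group — no reversal.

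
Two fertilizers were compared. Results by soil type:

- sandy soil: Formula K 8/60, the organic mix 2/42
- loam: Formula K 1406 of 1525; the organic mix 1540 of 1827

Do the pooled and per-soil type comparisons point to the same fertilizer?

Sandy soil: Formula K 8/60 = 13.3%, the organic mix 2/42 = 4.8% → Formula K
Loam: Formula K 1406/1525 = 92.2%, the organic mix 1540/1827 = 84.3% → Formula K
Overall: Formula K 1414/1585 = 89.2%, the organic mix 1542/1869 = 82.5% → Formula K
Formula K wins overall and in every soil group — no reversal.

Yes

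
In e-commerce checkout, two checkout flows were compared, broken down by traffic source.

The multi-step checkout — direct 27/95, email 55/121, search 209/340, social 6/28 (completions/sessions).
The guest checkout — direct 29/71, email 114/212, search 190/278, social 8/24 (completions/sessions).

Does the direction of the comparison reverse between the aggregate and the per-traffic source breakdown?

Direct: the multi-step checkout 27/95 = 28.4%, the guest checkout 29/71 = 40.8% → the guest checkout
Email: the multi-step checkout 55/121 = 45.5%, the guest checkout 114/212 = 53.8% → the guest checkout
Search: the multi-step checkout 209/340 = 61.5%, the guest checkout 190/278 = 68.3% → the guest checkout
Social: the multi-step checkout 6/28 = 21.4%, the guest checkout 8/24 = 33.3% → the guest checkout
Overall: the multi-step checkout 297/584 = 50.9%, the guest checkout 341/585 = 58.3% → the guest checkout
The guest checkout wins overall and in every traffic group — no reversal.

No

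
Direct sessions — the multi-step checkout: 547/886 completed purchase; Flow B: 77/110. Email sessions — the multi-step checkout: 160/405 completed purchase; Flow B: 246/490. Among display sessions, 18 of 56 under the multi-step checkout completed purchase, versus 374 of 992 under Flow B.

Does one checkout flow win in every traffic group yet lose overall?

Yes

Direct: the multi-step checkout 547/886 = 61.7%, Flow B 77/110 = 70.0% → Flow B
Email: the multi-step checkout 160/405 = 39.5%, Flow B 246/490 = 50.2% → Flow B
Display: the multi-step checkout 18/56 = 32.1%, Flow B 374/992 = 37.7% → Flow B
Overall: the multi-step checkout 725/1347 = 53.8%, Flow B 697/1592 = 43.8% → the multi-step checkout
Flow B wins each traffic group but the multi-step checkout wins overall — the comparison reverses. Flow B's sessions skew toward display, which has a lower base rate.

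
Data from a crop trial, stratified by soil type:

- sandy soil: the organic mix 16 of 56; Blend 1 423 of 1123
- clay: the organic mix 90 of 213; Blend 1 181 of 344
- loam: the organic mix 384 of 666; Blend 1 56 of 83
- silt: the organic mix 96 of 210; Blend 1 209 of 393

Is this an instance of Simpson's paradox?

Sandy soil: the organic mix 16/56 = 28.6%, Blend 1 423/1123 = 37.7% → Blend 1
Clay: the organic mix 90/213 = 42.3%, Blend 1 181/344 = 52.6% → Blend 1
Loam: the organic mix 384/666 = 57.7%, Blend 1 56/83 = 67.5% → Blend 1
Silt: the organic mix 96/210 = 45.7%, Blend 1 209/393 = 53.2% → Blend 1
Overall: the organic mix 586/1145 = 51.2%, Blend 1 869/1943 = 44.7% → the organic mix
Blend 1 wins each soil group but the organic mix wins overall — the comparison reverses. Blend 1's plots skew toward sandy soil, which has a lower base rate.

Yes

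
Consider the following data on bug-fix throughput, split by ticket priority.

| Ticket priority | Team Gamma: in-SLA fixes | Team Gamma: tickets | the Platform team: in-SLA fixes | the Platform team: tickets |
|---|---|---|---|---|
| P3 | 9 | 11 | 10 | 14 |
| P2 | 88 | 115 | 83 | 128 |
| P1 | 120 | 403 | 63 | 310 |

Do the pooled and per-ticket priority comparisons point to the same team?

Yes

P3: Team Gamma 9/11 = 81.8%, the Platform team 10/14 = 71.4% → Team Gamma
P2: Team Gamma 88/115 = 76.5%, the Platform team 83/128 = 64.8% → Team Gamma
P1: Team Gamma 120/403 = 29.8%, the Platform team 63/310 = 20.3% → Team Gamma
Overall: Team Gamma 217/529 = 41.0%, the Platform team 156/452 = 34.5% → Team Gamma
Team Gamma wins overall and in every ticket group — no reversal.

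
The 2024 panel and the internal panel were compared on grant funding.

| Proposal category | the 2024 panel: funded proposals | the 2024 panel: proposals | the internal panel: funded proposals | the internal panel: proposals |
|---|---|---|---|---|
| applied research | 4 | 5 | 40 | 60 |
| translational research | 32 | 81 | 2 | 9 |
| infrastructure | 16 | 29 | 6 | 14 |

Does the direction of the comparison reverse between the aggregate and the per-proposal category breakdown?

Applied research: the 2024 panel 4/5 = 80.0%, the internal panel 40/60 = 66.7% → the 2024 panel
Translational research: the 2024 panel 32/81 = 39.5%, the internal panel 2/9 = 22.2% → the 2024 panel
Infrastructure: the 2024 panel 16/29 = 55.2%, the internal panel 6/14 = 42.9% → the 2024 panel
Overall: the 2024 panel 52/115 = 45.2%, the internal panel 48/83 = 57.8% → the internal panel
The 2024 panel wins each proposal group but the internal panel wins overall — the comparison reverses. The 2024 panel's proposals skew toward translational research, which has a lower base rate.

Yes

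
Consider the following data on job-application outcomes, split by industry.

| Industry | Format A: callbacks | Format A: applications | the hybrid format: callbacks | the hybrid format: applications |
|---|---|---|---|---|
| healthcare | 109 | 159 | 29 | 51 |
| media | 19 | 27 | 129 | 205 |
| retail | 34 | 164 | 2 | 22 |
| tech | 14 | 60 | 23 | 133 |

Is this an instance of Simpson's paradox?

Healthcare: Format A 109/159 = 68.6%, the hybrid format 29/51 = 56.9% → Format A
Media: Format A 19/27 = 70.4%, the hybrid format 129/205 = 62.9% → Format A
Retail: Format A 34/164 = 20.7%, the hybrid format 2/22 = 9.1% → Format A
Tech: Format A 14/60 = 23.3%, the hybrid format 23/133 = 17.3% → Format A
Overall: Format A 176/410 = 42.9%, the hybrid format 183/411 = 44.5% → the hybrid format
Format A wins each industry group but the hybrid format wins overall — the comparison reverses. Format A's applications skew toward retail, which has a lower base rate.

Yes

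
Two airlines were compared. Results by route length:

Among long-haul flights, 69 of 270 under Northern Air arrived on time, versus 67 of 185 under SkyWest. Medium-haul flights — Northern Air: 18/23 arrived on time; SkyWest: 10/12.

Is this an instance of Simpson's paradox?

Long-haul: Northern Air 69/270 = 25.6%, SkyWest 67/185 = 36.2% → SkyWest
Medium-haul: Northern Air 18/23 = 78.3%, SkyWest 10/12 = 83.3% → SkyWest
Overall: Northern Air 87/293 = 29.7%, SkyWest 77/197 = 39.1% → SkyWest
SkyWest wins overall and in every route group — no reversal.

No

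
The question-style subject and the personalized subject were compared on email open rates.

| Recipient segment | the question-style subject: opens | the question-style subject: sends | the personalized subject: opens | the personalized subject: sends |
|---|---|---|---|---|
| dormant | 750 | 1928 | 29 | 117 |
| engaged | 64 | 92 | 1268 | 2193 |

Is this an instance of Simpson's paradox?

Dormant: the question-style subject 750/1928 = 38.9%, the personalized subject 29/117 = 24.8% → the question-style subject
Engaged: the question-style subject 64/92 = 69.6%, the personalized subject 1268/2193 = 57.8% → the question-style subject
Overall: the question-style subject 814/2020 = 40.3%, the personalized subject 1297/2310 = 56.1% → the personalized subject
The question-style subject wins each recipient group but the personalized subject wins overall — the comparison reverses. The question-style subject's sends skew toward dormant, which has a lower base rate.

Yes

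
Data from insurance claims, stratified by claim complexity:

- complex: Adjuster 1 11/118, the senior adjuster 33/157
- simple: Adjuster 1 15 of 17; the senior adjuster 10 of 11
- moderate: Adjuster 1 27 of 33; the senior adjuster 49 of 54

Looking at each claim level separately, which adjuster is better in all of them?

Complex: Adjuster 1 11/118 = 9.3%, the senior adjuster 33/157 = 21.0% → the senior adjuster
Simple: Adjuster 1 15/17 = 88.2%, the senior adjuster 10/11 = 90.9% → the senior adjuster
Moderate: Adjuster 1 27/33 = 81.8%, the senior adjuster 49/54 = 90.7% → the senior adjuster
The senior adjuster has the higher rate in all 3 groups.

the senior adjuster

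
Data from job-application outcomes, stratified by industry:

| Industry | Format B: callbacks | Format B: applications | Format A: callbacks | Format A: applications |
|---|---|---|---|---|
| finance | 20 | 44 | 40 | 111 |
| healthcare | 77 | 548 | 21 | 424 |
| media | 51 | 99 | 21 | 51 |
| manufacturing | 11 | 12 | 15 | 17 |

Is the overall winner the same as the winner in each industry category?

Yes

Finance: Format B 20/44 = 45.5%, Format A 40/111 = 36.0% → Format B
Healthcare: Format B 77/548 = 14.1%, Format A 21/424 = 5.0% → Format B
Media: Format B 51/99 = 51.5%, Format A 21/51 = 41.2% → Format B
Manufacturing: Format B 11/12 = 91.7%, Format A 15/17 = 88.2% → Format B
Overall: Format B 159/703 = 22.6%, Format A 97/603 = 16.1% → Format B
Format B wins overall and in every industry group — no reversal.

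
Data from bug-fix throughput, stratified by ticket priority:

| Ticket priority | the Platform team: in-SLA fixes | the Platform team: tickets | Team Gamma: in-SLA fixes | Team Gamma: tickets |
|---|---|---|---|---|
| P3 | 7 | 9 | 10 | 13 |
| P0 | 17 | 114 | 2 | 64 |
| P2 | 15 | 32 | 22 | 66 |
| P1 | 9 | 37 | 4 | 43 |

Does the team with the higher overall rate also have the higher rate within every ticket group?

Yes

P3: the Platform team 7/9 = 77.8%, Team Gamma 10/13 = 76.9% → the Platform team
P0: the Platform team 17/114 = 14.9%, Team Gamma 2/64 = 3.1% → the Platform team
P2: the Platform team 15/32 = 46.9%, Team Gamma 22/66 = 33.3% → the Platform team
P1: the Platform team 9/37 = 24.3%, Team Gamma 4/43 = 9.3% → the Platform team
Overall: the Platform team 48/192 = 25.0%, Team Gamma 38/186 = 20.4% → the Platform team
The Platform team wins overall and in every ticket group — no reversal.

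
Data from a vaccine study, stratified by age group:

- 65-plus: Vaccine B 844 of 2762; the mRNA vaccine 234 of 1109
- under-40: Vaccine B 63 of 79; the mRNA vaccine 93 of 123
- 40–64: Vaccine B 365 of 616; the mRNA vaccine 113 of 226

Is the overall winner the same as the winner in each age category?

65-plus: Vaccine B 844/2762 = 30.6%, the mRNA vaccine 234/1109 = 21.1% → Vaccine B
Under-40: Vaccine B 63/79 = 79.7%, the mRNA vaccine 93/123 = 75.6% → Vaccine B
40–64: Vaccine B 365/616 = 59.3%, the mRNA vaccine 113/226 = 50.0% → Vaccine B
Overall: Vaccine B 1272/3457 = 36.8%, the mRNA vaccine 440/1458 = 30.2% → Vaccine B
Vaccine B wins overall and in every age group — no reversal.

Yes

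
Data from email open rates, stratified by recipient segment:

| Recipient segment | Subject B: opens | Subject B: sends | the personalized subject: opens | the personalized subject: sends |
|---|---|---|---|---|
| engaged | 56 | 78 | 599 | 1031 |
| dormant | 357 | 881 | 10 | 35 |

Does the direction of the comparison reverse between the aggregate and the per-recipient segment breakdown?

Yes

Engaged: Subject B 56/78 = 71.8%, the personalized subject 599/1031 = 58.1% → Subject B
Dormant: Subject B 357/881 = 40.5%, the personalized subject 10/35 = 28.6% → Subject B
Overall: Subject B 413/959 = 43.1%, the personalized subject 609/1066 = 57.1% → the personalized subject
Subject B wins each recipient group but the personalized subject wins overall — the comparison reverses. Subject B's sends skew toward dormant, which has a lower base rate.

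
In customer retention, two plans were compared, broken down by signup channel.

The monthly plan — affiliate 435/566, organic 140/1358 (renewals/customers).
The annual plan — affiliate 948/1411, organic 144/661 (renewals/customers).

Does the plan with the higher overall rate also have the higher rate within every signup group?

No

Affiliate: the monthly plan 435/566 = 76.9%, the annual plan 948/1411 = 67.2% → the monthly plan
Organic: the monthly plan 140/1358 = 10.3%, the annual plan 144/661 = 21.8% → the annual plan
Overall: the monthly plan 575/1924 = 29.9%, the annual plan 1092/2072 = 52.7% → the annual plan
Neither sweeps: the monthly plan wins 1 of 2 groups, the annual plan wins 1. The annual plan wins overall but not every group — no Simpson reversal.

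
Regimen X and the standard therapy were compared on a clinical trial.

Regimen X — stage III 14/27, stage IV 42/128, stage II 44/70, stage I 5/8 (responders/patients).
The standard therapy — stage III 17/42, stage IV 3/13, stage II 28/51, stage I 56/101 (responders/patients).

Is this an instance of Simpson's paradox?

Yes

Stage III: Regimen X 14/27 = 51.9%, the standard therapy 17/42 = 40.5% → Regimen X
Stage IV: Regimen X 42/128 = 32.8%, the standard therapy 3/13 = 23.1% → Regimen X
Stage II: Regimen X 44/70 = 62.9%, the standard therapy 28/51 = 54.9% → Regimen X
Stage I: Regimen X 5/8 = 62.5%, the standard therapy 56/101 = 55.4% → Regimen X
Overall: Regimen X 105/233 = 45.1%, the standard therapy 104/207 = 50.2% → the standard therapy
Regimen X wins each disease group but the standard therapy wins overall — the comparison reverses. Regimen X's patients skew toward stage IV, which has a lower base rate.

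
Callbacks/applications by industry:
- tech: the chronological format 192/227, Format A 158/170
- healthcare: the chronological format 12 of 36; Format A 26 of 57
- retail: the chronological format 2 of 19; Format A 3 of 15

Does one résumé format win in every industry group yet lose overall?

Tech: the chronological format 192/227 = 84.6%, Format A 158/170 = 92.9% → Format A
Healthcare: the chronological format 12/36 = 33.3%, Format A 26/57 = 45.6% → Format A
Retail: the chronological format 2/19 = 10.5%, Format A 3/15 = 20.0% → Format A
Overall: the chronological format 206/282 = 73.0%, Format A 187/242 = 77.3% → Format A
Format A wins overall and in every industry group — no reversal.

No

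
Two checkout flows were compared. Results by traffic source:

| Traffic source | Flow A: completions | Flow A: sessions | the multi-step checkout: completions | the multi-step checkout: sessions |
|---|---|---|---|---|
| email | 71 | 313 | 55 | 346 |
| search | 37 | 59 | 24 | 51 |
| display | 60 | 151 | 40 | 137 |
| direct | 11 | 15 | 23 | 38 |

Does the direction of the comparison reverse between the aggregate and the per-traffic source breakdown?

No

Email: Flow A 71/313 = 22.7%, the multi-step checkout 55/346 = 15.9% → Flow A
Search: Flow A 37/59 = 62.7%, the multi-step checkout 24/51 = 47.1% → Flow A
Display: Flow A 60/151 = 39.7%, the multi-step checkout 40/137 = 29.2% → Flow A
Direct: Flow A 11/15 = 73.3%, the multi-step checkout 23/38 = 60.5% → Flow A
Overall: Flow A 179/538 = 33.3%, the multi-step checkout 142/572 = 24.8% → Flow A
Flow A wins overall and in every traffic group — no reversal.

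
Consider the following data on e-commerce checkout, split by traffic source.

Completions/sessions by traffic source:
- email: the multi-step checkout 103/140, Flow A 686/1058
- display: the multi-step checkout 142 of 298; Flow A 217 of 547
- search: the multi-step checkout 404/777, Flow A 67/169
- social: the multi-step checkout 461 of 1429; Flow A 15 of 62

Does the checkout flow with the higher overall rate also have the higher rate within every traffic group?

Email: the multi-step checkout 103/140 = 73.6%, Flow A 686/1058 = 64.8% → the multi-step checkout
Display: the multi-step checkout 142/298 = 47.7%, Flow A 217/547 = 39.7% → the multi-step checkout
Search: the multi-step checkout 404/777 = 52.0%, Flow A 67/169 = 39.6% → the multi-step checkout
Social: the multi-step checkout 461/1429 = 32.3%, Flow A 15/62 = 24.2% → the multi-step checkout
Overall: the multi-step checkout 1110/2644 = 42.0%, Flow A 985/1836 = 53.6% → Flow A
The multi-step checkout wins each traffic group but Flow A wins overall — the comparison reverses. The multi-step checkout's sessions skew toward social, which has a lower base rate.

No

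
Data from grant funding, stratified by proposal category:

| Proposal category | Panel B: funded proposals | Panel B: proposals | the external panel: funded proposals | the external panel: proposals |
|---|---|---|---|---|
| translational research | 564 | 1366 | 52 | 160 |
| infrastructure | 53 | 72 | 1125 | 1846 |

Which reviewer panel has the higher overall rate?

the external panel

Translational research: Panel B 564/1366 = 41.3%, the external panel 52/160 = 32.5% → Panel B
Infrastructure: Panel B 53/72 = 73.6%, the external panel 1125/1846 = 60.9% → Panel B
Overall: Panel B 617/1438 = 42.9%, the external panel 1177/2006 = 58.7% → the external panel
(Panel B wins every proposal group but the external panel wins overall — Panel B's proposals skew toward the low-rate translational research group.)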